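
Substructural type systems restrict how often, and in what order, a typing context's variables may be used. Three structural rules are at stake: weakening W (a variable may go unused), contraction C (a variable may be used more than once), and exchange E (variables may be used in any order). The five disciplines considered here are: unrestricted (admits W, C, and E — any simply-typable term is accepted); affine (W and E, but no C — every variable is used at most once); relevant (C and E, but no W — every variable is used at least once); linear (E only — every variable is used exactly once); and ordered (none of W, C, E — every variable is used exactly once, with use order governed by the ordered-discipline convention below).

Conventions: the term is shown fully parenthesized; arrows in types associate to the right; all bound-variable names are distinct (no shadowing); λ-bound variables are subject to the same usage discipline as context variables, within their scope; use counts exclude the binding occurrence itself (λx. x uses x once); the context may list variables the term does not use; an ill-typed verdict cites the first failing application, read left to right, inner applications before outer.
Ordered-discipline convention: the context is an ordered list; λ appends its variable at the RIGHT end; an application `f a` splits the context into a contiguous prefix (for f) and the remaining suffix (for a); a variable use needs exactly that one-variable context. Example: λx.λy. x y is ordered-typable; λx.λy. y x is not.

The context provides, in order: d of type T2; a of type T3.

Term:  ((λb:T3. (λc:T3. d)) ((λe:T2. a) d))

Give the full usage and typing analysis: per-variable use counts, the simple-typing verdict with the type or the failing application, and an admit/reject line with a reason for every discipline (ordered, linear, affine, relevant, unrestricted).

counts: d ×2, a ×1, b (bound) ×0, c (bound) ×0, e (bound) ×0
order of uses: d, a, d
typing: the term checks, with type T3 -> T2
ordered ✗ (needs contraction — d ×2; b, c, e left unused)
linear ✗ (needs contraction — d ×2; b, c, e left unused)
affine ✗ (needs contraction — d ×2)
relevant ✗ (b, c, e left unused)
unrestricted ✓ (simply typable at T3 -> T2; W, C, E all held)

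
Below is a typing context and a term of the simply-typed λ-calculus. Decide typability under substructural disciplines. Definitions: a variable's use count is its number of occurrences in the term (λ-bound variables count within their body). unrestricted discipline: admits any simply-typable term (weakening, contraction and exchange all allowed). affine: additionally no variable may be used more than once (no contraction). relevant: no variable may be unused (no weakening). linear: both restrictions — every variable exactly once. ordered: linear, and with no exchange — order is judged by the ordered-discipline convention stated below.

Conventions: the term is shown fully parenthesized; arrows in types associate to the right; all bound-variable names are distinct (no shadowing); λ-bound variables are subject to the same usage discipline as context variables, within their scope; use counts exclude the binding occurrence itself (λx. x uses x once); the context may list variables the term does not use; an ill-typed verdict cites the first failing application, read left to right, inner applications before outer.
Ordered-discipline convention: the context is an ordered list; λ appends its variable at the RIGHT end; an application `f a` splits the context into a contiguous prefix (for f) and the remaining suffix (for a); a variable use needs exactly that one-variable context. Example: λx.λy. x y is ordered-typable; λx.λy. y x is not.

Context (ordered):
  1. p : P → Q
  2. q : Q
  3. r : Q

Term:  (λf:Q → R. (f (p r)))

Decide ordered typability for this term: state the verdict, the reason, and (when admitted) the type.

no — not simply typable
variable uses: p: 1×; q: 0×; r: 1×; f (λ-bound): 1×
order of uses: f, p, r
typing: ill-typed: an application expects P but receives Q
across the five disciplines: ordered ✗ | linear ✗ | affine ✗ | relevant ✗ | unrestricted ✗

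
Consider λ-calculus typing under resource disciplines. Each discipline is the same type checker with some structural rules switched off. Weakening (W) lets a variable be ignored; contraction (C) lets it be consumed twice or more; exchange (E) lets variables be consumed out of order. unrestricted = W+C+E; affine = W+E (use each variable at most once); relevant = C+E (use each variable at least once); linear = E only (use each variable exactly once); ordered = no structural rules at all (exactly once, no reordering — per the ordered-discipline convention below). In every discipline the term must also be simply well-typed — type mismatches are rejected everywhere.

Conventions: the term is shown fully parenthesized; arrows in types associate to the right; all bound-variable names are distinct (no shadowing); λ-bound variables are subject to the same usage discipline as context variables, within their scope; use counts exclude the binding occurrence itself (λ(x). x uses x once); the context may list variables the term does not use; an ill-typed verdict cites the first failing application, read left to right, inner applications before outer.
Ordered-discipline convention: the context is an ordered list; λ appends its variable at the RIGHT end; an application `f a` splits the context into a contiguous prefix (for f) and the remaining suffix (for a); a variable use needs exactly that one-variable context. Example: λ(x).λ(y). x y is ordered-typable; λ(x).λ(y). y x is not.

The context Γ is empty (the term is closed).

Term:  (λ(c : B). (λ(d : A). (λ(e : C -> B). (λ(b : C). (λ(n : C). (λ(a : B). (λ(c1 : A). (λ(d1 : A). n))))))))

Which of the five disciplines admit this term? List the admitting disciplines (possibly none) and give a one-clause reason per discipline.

admitted by: affine, unrestricted
usage: c [bound] ×0, d [bound] ×0, e [bound] ×0, b [bound] ×0, n [bound] ×1, a [bound] ×0, c1 [bound] ×0, d1 [bound] ×0
order of uses: n
typing: well-typed at B -> A -> (C -> B) -> C -> C -> B -> A -> A -> C
ordered: ✗, unused: c, d, e, b, a, c1, d1 — weakening required
linear: ✗, unused: c, d, e, b, a, c1, d1 — weakening required
affine: ✓, c, d, e, b, n, a, c1, d1: no repeats, contraction unneeded
relevant: ✗, unused: c, d, e, b, a, c1, d1 — weakening required
unrestricted: ✓, simply typable at B -> A -> (C -> B) -> C -> C -> B -> A -> A -> C; W, C, E all held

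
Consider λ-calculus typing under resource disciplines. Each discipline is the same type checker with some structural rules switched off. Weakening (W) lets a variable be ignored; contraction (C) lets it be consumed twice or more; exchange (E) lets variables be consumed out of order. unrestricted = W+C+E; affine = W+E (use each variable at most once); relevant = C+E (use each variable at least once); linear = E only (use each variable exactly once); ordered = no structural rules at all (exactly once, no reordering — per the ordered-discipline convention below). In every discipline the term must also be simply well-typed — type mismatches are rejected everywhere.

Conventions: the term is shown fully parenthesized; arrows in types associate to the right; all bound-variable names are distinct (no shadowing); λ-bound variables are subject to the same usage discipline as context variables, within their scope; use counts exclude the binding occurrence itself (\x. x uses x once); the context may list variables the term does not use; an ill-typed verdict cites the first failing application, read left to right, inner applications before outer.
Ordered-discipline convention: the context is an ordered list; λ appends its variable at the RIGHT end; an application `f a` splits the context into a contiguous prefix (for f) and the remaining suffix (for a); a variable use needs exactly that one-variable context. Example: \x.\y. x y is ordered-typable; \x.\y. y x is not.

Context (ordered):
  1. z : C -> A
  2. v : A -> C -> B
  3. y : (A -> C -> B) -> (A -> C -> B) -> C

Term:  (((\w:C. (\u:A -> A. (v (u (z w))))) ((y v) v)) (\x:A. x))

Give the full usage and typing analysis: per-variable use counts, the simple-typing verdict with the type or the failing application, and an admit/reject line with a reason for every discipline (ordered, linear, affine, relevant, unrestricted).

counts: z ×1; v ×3; y ×1; w (λ-bound) ×1; u (λ-bound) ×1; x (λ-bound) ×1
left-to-right use order: v, u, z, w, y, v, v, x
typing: well-typed at C -> B
ordered: ✗ — uses contraction: v ×3
linear: ✗ — uses contraction: v ×3
affine: ✗ — uses contraction: v ×3
relevant: ✓ — every one of z, v, y, w, u, x appears
unrestricted: ✓ — typability at C -> B is all that's needed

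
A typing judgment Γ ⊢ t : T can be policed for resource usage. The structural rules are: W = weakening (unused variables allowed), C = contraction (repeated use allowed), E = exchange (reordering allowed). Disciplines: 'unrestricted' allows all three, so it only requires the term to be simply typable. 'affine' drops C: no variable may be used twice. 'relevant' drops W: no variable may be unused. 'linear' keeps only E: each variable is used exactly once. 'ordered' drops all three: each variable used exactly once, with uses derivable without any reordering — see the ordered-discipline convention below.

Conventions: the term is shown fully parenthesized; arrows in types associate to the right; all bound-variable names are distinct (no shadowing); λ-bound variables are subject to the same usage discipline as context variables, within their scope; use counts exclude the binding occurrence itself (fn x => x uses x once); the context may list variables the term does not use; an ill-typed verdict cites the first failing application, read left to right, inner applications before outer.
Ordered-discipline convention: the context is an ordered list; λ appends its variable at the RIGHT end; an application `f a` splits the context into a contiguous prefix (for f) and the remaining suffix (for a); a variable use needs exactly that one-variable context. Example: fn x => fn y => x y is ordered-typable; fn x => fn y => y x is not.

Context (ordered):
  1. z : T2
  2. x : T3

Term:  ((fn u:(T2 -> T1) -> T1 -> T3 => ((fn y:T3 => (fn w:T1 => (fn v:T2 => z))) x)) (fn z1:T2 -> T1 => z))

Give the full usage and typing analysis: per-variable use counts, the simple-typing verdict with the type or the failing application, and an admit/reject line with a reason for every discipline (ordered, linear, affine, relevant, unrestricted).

use counts: z: 2×, x: 1×, u (bound): 0×, y (bound): 0×, w (bound): 0×, v (bound): 0×, z1 (bound): 0×
use order (left to right): z, x, z
typing: ill-typed: argument of type (T2 -> T1) -> T2 where (T2 -> T1) -> T1 -> T3 is required
ordered: ✗, not simply typable
linear: ✗, fails simple typing
affine: ✗, a type mismatch blocks all five
relevant: ✗, the type mismatch rejects it
unrestricted: ✗, not simply typable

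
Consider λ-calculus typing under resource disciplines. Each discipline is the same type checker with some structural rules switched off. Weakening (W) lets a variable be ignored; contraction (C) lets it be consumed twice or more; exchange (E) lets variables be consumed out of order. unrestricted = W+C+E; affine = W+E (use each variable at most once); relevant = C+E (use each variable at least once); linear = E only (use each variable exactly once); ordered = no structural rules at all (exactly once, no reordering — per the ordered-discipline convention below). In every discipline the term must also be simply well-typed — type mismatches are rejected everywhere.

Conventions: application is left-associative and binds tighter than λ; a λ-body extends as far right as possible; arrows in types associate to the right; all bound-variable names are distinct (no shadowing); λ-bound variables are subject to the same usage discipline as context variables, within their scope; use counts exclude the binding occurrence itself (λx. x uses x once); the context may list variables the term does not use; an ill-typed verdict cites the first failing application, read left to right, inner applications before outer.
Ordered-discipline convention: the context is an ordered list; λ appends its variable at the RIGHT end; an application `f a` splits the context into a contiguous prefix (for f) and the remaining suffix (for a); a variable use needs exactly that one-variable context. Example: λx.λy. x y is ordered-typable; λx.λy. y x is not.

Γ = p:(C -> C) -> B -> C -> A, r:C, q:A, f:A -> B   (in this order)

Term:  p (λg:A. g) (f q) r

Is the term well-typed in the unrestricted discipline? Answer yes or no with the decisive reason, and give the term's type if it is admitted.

no — fails simple typing
usage: p ×1; r ×1; q ×1; f ×1; g (λ-bound) ×1
left-to-right use order: p, g, f, q, r
typing: ill-typed: argument of type A -> A where C -> C is required
across the five disciplines: ordered ✗ | linear ✗ | affine ✗ | relevant ✗ | unrestricted ✗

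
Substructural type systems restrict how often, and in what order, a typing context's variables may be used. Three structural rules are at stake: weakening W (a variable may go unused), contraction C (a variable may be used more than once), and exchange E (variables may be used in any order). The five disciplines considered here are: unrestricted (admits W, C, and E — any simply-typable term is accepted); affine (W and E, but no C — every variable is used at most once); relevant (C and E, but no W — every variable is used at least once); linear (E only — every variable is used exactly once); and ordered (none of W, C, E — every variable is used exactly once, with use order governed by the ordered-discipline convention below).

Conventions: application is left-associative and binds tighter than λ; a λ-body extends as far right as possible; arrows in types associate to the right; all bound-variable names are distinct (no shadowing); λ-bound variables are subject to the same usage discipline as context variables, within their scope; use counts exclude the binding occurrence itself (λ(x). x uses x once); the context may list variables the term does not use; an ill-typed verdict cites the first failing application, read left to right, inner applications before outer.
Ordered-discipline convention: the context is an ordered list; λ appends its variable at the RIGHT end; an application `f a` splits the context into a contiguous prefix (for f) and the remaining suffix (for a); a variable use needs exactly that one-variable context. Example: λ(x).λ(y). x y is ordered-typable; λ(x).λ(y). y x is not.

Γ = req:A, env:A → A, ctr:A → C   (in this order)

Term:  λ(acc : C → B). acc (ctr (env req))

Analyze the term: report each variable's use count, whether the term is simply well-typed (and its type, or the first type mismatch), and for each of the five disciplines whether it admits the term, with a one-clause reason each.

counts: req ×1, env ×1, ctr ×1, acc (bound) ×1
uses in reading order: acc, ctr, env, req
typing: ✓ — (C → B) → B
ordered: ✗ — use order acc, ctr, env, req needs exchange
linear: ✓ — req, env, ctr, acc: one use apiece
affine: ✓ — at most one use each (req, env, ctr, acc)
relevant: ✓ — every one of req, env, ctr, acc appears
unrestricted: ✓ — type-checks ((C → B) → B) and nothing is barred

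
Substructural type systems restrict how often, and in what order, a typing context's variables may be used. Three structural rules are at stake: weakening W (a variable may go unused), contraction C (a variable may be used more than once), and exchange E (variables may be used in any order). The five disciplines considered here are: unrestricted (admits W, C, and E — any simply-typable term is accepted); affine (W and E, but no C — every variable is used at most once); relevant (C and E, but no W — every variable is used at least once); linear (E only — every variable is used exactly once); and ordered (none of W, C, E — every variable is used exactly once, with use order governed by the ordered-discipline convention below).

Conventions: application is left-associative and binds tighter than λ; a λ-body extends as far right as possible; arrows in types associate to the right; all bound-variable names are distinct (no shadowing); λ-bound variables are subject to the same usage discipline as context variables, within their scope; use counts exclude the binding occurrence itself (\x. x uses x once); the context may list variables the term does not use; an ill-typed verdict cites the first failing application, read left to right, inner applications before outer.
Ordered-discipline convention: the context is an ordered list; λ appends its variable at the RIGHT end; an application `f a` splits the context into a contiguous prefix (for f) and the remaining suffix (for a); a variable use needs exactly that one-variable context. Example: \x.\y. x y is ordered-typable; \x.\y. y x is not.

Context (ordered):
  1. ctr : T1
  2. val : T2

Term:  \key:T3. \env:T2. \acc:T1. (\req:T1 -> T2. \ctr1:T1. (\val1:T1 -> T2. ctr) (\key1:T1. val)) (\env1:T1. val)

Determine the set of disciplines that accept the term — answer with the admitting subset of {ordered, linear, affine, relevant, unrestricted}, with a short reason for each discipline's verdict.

accepted by: unrestricted
usage: ctr=1, val=2, key [bound]=0, env [bound]=0, acc [bound]=0, req [bound]=0, ctr1 [bound]=0, val1 [bound]=0, key1 [bound]=0, env1 [bound]=0
use order (left to right): ctr, val, val
typing: well-typed at T3 -> T2 -> T1 -> T1 -> T1
ordered ✗ (needs contraction — val ×2; unused: key, env, acc, req, ctr1, val1, key1, env1 — weakening required)
linear ✗ (needs contraction — val ×2; unused: key, env, acc, req, ctr1, val1, key1, env1 — weakening required)
affine ✗ (needs contraction — val ×2)
relevant ✗ (unused: key, env, acc, req, ctr1, val1, key1, env1 — weakening required)
unrestricted ✓ (typability at T3 -> T2 -> T1 -> T1 -> T1 is all that's needed)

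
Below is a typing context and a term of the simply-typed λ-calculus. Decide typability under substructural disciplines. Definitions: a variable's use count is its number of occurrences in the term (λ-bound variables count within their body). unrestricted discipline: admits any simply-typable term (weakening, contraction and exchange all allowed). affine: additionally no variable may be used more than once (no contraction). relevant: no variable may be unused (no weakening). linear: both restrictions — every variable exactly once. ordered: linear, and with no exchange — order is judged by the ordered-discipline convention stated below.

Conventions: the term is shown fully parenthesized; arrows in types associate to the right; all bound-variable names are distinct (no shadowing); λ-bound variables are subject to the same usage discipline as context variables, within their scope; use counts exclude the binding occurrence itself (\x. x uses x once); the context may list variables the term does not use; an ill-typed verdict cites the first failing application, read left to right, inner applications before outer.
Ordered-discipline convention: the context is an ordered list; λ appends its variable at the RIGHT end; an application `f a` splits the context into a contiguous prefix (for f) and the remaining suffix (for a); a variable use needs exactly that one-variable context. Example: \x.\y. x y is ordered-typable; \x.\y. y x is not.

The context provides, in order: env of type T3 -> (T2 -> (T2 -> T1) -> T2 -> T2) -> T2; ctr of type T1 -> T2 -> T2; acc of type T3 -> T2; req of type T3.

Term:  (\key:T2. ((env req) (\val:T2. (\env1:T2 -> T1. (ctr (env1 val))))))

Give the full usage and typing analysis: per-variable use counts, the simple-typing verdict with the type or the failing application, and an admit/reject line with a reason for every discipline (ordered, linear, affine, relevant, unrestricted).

variable uses: env=1, ctr=1, acc=0, req=1, key (bound)=0, val (bound)=1, env1 (bound)=1
use order (left to right): env, req, ctr, env1, val
typing: ✓ — T2 -> T2
ordered: ✗ — unused: acc, key — weakening required
linear: ✗ — unused: acc, key — weakening required
affine: ✓ — env, ctr, acc, req, key, val, env1: no repeats, contraction unneeded
relevant: ✗ — unused: acc, key — weakening required
unrestricted: ✓ — typability at T2 -> T2 is all that's needed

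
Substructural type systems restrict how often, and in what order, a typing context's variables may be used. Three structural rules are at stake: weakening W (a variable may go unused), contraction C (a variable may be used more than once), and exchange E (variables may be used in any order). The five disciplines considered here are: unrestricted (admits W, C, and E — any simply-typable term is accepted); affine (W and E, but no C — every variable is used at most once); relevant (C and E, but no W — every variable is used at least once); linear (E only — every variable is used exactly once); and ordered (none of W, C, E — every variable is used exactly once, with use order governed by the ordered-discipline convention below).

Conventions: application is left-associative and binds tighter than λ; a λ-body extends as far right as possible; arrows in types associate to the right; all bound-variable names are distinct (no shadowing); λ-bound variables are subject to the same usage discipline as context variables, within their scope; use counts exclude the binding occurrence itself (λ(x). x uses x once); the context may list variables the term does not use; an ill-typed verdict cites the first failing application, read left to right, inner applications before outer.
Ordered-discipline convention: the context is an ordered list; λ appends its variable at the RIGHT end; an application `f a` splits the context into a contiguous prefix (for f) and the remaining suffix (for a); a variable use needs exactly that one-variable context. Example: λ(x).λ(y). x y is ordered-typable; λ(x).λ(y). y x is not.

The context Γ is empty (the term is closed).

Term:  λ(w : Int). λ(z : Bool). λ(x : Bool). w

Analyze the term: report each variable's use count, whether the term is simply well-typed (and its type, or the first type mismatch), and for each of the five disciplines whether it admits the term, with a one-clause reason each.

use counts: w (bound)=1; z (bound)=0; x (bound)=0
uses in reading order: w
typing: well-typed at Int → Bool → Bool → Int
ordered: ✗, unused: z, x — weakening required
linear: ✗, unused: z, x — weakening required
affine: ✓, none of w, z, x used more than once
relevant: ✗, unused: z, x — weakening required
unrestricted: ✓, well-typed at Int → Bool → Bool → Int; no restrictions here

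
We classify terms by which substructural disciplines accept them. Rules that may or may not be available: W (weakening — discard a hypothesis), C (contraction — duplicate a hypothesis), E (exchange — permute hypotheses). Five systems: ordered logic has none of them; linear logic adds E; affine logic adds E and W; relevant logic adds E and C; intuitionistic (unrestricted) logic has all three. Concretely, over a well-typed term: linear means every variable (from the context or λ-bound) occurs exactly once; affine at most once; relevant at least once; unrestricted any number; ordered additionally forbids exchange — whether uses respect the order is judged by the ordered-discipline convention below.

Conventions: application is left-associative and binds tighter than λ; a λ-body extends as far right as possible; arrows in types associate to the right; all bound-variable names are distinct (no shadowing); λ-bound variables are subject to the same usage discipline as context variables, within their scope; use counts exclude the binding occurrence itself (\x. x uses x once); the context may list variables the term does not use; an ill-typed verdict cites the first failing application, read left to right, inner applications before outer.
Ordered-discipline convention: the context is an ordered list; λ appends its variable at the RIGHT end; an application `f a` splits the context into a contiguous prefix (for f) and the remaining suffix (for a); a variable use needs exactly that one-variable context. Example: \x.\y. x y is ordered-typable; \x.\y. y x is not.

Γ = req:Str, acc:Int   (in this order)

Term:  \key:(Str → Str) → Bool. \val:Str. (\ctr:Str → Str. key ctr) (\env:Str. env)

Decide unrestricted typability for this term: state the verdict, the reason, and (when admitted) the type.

yes — type-checks (((Str → Str) → Bool) → Str → Bool) and nothing is barred; term : ((Str → Str) → Bool) → Str → Bool
counts: req ×0; acc ×0; key [bound] ×1; val [bound] ×0; ctr [bound] ×1; env [bound] ×1
uses in reading order: key, ctr, env
typing: well-typed — term : ((Str → Str) → Bool) → Str → Bool
per-discipline verdicts: ordered ✗, linear ✗, affine ✓, relevant ✗, unrestricted ✓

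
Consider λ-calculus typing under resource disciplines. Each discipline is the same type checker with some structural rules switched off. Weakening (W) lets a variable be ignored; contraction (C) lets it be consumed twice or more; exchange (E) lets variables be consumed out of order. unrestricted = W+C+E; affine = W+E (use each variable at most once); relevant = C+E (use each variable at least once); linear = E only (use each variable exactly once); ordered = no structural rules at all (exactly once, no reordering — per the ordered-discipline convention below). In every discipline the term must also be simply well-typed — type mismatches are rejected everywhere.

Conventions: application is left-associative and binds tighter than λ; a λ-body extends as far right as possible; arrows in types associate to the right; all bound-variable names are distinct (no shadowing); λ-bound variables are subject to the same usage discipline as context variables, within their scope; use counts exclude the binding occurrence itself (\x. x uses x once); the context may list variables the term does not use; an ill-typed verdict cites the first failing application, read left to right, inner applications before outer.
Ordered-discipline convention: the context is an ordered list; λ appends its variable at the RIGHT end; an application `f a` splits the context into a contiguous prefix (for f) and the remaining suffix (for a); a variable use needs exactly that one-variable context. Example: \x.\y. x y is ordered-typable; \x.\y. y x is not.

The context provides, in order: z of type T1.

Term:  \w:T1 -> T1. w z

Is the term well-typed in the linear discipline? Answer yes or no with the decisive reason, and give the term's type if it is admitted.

yes — each of z, w used exactly once; term : (T1 -> T1) -> T1
usage: z: 1×, w (λ-bound): 1×
left-to-right use order: w, z
typing: well-typed at (T1 -> T1) -> T1
across the five disciplines: ordered ✗; linear ✓; affine ✓; relevant ✓; unrestricted ✓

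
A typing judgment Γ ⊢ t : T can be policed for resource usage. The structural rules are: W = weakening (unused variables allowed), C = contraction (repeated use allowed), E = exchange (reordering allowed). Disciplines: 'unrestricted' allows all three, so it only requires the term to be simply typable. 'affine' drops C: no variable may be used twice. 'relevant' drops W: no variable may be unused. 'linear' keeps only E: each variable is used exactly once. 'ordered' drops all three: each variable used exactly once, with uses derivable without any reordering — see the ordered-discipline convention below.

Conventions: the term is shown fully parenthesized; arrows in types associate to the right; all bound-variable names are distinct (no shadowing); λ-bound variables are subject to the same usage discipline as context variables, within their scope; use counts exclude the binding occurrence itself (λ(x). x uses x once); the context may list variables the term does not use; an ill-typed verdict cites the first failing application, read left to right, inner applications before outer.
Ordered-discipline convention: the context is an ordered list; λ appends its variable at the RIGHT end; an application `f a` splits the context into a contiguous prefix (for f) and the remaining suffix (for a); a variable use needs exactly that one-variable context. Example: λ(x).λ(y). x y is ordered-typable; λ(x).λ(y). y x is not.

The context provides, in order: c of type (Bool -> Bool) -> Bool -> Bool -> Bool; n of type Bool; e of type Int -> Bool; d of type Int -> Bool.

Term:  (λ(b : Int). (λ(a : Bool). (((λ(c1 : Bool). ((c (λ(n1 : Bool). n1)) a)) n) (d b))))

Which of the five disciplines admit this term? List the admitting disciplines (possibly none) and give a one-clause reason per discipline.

admitting disciplines: affine, unrestricted
counts: c: 1, n: 1, e: 0, d: 1, b (bound): 1, a (bound): 1, c1 (bound): 0, n1 (bound): 1
uses in reading order: c, n1, a, n, d, b
typing: well-typed at Int -> Bool -> Bool
ordered: ✗ — needs weakening: e, c1 unused
linear: ✗ — needs weakening: e, c1 unused
affine: ✓ — c, n, e, d, b, a, c1, n1: no repeats, contraction unneeded
relevant: ✗ — needs weakening: e, c1 unused
unrestricted: ✓ — typability at Int -> Bool -> Bool is all that's needed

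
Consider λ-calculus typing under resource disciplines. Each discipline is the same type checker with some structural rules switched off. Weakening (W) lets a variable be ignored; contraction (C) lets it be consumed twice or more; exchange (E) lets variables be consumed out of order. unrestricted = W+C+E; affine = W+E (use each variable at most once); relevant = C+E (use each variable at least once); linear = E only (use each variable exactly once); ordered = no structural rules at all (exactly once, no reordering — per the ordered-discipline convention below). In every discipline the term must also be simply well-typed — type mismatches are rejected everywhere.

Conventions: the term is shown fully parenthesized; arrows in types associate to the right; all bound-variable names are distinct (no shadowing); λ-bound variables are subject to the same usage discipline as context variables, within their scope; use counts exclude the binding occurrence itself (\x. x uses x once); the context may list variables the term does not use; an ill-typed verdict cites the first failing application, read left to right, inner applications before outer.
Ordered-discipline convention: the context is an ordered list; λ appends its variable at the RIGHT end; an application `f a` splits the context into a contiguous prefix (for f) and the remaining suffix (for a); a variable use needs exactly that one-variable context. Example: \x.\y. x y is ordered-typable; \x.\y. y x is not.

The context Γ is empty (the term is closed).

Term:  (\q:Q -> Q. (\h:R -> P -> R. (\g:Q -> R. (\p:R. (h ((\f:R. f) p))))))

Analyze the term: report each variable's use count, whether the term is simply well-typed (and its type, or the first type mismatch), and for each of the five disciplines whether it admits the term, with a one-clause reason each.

counts: q (λ-bound)=0; h (λ-bound)=1; g (λ-bound)=0; p (λ-bound)=1; f (λ-bound)=1
use order (left to right): h, f, p
typing: well-typed at (Q -> Q) -> (R -> P -> R) -> (Q -> R) -> R -> P -> R
ordered: ✗ — needs weakening: q, g unused
linear: ✗ — needs weakening: q, g unused
affine: ✓ — q, h, g, p, f: no repeats, contraction unneeded
relevant: ✗ — needs weakening: q, g unused
unrestricted: ✓ — type-checks ((Q -> Q) -> (R -> P -> R) -> (Q -> R) -> R -> P -> R) and nothing is barred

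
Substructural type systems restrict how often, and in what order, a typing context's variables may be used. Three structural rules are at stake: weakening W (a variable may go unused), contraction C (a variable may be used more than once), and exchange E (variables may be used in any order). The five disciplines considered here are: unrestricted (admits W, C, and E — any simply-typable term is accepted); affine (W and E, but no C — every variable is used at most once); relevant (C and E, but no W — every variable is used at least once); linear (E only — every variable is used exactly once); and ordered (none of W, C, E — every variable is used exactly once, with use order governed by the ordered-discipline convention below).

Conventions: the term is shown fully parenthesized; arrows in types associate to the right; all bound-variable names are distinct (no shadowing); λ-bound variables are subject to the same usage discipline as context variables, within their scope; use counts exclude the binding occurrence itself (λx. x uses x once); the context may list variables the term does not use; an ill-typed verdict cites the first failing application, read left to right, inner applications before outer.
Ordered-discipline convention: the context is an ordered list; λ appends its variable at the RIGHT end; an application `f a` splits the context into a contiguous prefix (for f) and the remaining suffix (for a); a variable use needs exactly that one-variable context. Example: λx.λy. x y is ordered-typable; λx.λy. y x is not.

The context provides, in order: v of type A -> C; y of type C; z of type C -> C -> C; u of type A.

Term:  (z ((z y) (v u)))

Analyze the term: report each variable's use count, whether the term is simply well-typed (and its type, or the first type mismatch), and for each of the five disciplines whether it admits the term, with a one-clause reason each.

usage: v ×1; y ×1; z ×2; u ×1
use order (left to right): z, z, y, v, u
typing: well-typed — term : C -> C
ordered ✗ (repeated use of z ×2)
linear ✗ (repeated use of z ×2)
affine ✗ (repeated use of z ×2)
relevant ✓ (at least one use each (v, y, z, u))
unrestricted ✓ (type-checks (C -> C) and nothing is barred)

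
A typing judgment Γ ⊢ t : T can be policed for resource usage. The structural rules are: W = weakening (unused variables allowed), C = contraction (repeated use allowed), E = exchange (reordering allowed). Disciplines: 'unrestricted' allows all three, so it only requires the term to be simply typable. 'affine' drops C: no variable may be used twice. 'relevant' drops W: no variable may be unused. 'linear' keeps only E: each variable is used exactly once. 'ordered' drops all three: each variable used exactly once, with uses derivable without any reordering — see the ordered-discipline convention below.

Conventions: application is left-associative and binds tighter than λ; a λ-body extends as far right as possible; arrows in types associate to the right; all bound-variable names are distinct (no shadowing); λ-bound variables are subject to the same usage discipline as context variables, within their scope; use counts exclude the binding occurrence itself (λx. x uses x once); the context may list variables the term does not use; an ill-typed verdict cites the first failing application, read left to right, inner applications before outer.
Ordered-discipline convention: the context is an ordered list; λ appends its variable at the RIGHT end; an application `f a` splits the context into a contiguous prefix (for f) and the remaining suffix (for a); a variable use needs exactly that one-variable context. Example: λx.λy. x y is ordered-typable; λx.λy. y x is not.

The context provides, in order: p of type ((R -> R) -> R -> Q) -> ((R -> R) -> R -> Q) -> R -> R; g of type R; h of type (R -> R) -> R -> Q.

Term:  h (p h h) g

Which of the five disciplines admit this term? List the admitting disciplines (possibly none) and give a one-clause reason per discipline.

admitting disciplines: relevant, unrestricted
counts: p: 1×; g: 1×; h: 3×
uses in reading order: h, p, h, h, g
typing: well-typed at Q
ordered ✗ (h ×3 used more than once (contraction))
linear ✗ (h ×3 used more than once (contraction))
affine ✗ (h ×3 used more than once (contraction))
relevant ✓ (none of p, g, h goes unused)
unrestricted ✓ (type-checks (Q) and nothing is barred)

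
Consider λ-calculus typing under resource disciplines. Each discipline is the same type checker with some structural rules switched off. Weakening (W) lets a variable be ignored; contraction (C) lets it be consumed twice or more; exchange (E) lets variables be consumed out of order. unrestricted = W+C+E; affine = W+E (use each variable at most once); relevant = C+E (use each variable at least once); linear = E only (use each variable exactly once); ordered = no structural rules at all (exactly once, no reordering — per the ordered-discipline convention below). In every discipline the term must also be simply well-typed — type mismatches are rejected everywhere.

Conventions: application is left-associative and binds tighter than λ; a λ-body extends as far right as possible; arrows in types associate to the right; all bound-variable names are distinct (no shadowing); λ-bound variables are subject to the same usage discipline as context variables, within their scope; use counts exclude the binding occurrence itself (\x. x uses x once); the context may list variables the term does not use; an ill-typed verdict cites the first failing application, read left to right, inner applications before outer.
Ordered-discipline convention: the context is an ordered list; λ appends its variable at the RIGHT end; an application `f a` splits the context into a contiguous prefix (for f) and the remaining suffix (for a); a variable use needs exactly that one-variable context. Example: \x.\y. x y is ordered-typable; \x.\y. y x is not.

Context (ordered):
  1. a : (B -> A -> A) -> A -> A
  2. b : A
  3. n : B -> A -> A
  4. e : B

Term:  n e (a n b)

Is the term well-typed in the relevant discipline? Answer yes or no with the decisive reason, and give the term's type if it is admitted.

yes — none of a, b, n, e goes unused; term : A
use counts: a ×1, b ×1, n ×2, e ×1
use order (left to right): n, e, a, n, b
typing: the term checks, with type A
all disciplines: ordered ✗ | linear ✗ | affine ✗ | relevant ✓ | unrestricted ✓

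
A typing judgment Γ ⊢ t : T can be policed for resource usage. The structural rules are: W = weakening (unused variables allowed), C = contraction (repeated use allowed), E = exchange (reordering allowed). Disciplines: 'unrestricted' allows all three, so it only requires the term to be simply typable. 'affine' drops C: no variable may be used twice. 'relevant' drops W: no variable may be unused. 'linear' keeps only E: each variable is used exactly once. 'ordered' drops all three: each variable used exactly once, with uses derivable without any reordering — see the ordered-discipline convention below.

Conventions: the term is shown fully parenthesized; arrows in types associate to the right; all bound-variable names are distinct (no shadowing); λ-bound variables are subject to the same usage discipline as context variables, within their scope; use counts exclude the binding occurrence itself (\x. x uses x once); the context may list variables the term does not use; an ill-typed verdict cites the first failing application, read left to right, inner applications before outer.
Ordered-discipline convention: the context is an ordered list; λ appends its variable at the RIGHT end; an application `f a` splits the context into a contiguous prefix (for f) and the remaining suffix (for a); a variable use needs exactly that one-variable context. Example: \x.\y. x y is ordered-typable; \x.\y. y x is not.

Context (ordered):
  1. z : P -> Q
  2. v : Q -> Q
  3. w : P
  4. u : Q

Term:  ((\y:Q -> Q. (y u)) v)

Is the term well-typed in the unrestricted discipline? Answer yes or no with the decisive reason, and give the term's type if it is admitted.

yes — simply typable at Q; W, C, E all held; term : Q
use counts: z=0, v=1, w=0, u=1, y (bound)=1
use order (left to right): y, u, v
typing: well-typed — term : Q
all disciplines: ordered ✗, linear ✗, affine ✓, relevant ✗, unrestricted ✓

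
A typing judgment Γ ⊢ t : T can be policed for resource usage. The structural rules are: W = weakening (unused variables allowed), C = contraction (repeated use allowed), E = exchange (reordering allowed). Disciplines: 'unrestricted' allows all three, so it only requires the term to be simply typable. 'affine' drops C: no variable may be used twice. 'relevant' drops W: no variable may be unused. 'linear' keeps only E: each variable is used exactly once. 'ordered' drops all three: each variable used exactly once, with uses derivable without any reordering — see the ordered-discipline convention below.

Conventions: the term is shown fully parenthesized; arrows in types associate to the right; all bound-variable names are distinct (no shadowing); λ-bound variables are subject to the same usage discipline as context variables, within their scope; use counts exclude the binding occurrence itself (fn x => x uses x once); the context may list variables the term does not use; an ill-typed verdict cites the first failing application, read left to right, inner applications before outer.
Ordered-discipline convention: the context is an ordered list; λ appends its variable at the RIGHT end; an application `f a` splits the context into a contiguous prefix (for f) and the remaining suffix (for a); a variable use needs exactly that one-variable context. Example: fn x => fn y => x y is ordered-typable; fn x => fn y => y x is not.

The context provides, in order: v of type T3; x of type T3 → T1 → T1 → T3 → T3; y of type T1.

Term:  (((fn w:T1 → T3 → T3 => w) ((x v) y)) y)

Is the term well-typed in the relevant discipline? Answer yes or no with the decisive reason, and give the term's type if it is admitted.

yes — every one of v, x, y, w appears; term : T3 → T3
counts: v: 1×, x: 1×, y: 2×, w (λ-bound): 1×
left-to-right use order: w, x, v, y, y
typing: the term checks, with type T3 → T3
summary: ordered ✗ | linear ✗ | affine ✗ | relevant ✓ | unrestricted ✓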